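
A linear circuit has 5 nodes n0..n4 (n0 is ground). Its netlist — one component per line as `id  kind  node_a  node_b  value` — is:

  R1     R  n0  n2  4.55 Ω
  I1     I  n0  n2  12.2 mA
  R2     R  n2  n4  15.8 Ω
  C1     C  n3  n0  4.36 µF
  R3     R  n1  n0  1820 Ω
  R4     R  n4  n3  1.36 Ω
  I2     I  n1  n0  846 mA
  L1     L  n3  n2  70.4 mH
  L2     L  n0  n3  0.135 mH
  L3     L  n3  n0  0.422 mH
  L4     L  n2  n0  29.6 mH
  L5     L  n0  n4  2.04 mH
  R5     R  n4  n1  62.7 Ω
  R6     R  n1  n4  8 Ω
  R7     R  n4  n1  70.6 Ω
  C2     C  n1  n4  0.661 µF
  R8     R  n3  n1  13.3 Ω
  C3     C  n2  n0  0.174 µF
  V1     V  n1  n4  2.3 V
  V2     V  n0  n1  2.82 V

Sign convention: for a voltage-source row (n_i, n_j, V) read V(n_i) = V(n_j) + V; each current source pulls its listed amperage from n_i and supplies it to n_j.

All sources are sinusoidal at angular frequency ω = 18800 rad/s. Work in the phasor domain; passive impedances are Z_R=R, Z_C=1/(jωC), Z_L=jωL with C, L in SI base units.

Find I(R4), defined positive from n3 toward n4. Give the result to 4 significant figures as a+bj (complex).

0.9745-1.510j A

MNA unknowns: 4 node voltages V₁..V_4 plus 2 source currents (V1, V2)
R1: Y=0.2198+0.000j on G[0,2]
I1: z[0]−=0.0122, z[2]+=0.0122
R2: Y=0.06329+0.000j on G[2,4]
C1: Y=0.000+0.08197j on G[3,0]
R3: Y=0.0005495+0.000j on G[1,0]
R4: Y=0.7353+0.000j on G[4,3]
I2: z[1]−=0.846, z[0]+=0.846
L1: Y=0.000-0.0007556j on G[3,2]
L2: Y=0.000-0.3940j on G[0,3]
L3: Y=0.000-0.1260j on G[3,0]
L4: Y=0.000-0.001797j on G[2,0]
L5: Y=0.000-0.02607j on G[0,4]
R5: Y=0.01595+0.000j on G[4,1]
R6: Y=0.1250+0.000j on G[1,4]
R7: Y=0.01416+0.000j on G[4,1]
C2: Y=0.000+0.01243j on G[1,4]
R8: Y=0.07519+0.000j on G[3,1]
C3: Y=0.000+0.003271j on G[2,0]
V1: row V1−V4=2.3, i_V1 at 1,4
V2: row V0−V1=2.82, i_V2 at 0,1
solve → V1=-2.820+0.000j, V2=-1.107+0.01294j, V3=-3.795-2.054j, V4=-5.120+0.000j
aux → i_V1=-1.585+1.614j, i_V2=-0.3108+1.797j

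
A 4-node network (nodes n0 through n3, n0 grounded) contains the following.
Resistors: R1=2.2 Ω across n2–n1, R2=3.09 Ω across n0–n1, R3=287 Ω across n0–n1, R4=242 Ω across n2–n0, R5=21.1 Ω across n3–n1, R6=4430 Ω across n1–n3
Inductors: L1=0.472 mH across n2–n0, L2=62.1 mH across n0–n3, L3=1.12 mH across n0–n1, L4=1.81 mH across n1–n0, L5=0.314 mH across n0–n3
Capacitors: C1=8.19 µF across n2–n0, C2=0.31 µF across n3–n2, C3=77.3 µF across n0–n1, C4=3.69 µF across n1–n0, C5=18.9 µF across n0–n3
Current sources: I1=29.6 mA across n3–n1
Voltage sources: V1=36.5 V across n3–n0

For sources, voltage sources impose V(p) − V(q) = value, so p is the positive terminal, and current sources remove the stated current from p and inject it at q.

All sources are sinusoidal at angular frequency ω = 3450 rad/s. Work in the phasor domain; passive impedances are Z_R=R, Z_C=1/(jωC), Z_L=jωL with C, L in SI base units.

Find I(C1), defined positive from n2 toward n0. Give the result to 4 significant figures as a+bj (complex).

MNA unknowns: 3 node voltages V₁..V_3 plus 1 source current (V1)
R1: Y=0.4545+0.000j on G[2,1]
L1: Y=0.000-0.6141j on G[2,0]
L2: Y=0.000-0.004668j on G[0,3]
C1: Y=0.000+0.02826j on G[2,0]
C2: Y=0.000+0.001069j on G[3,2]
I1: z[3]−=0.0296, z[1]+=0.0296
C3: Y=0.000+0.2667j on G[0,1]
C4: Y=0.000+0.01273j on G[1,0]
L3: Y=0.000-0.2588j on G[0,1]
L4: Y=0.000-0.1601j on G[1,0]
R2: Y=0.3236+0.000j on G[0,1]
L5: Y=0.000-0.9231j on G[0,3]
R3: Y=0.003484+0.000j on G[0,1]
R4: Y=0.004132+0.000j on G[2,0]
R5: Y=0.04739+0.000j on G[3,1]
R6: Y=0.0002257+0.000j on G[1,3]
C5: Y=0.000+0.06520j on G[0,3]
V1: row V3−V0=36.5, i_V1 at 3,0
solve → V1=2.041+1.134j, V2=0.1833+1.443j, V3=36.50+0.000j
aux → i_V1=-1.672+31.50j

-0.04077+0.005179j A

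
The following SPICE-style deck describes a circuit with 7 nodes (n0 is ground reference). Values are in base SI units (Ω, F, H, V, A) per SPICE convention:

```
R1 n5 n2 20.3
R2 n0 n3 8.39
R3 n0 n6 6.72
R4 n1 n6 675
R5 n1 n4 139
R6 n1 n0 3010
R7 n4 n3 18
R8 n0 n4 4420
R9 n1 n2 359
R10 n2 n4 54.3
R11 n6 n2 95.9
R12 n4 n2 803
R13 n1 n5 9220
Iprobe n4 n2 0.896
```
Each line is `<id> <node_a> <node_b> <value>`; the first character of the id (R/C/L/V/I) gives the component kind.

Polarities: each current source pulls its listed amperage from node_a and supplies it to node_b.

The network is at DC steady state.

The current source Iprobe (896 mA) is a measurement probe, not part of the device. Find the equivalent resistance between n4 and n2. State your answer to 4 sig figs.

R_eq = 33.91 Ω

Apply KCL at each of the 6 non-ground nodes and solve the resulting linear system.
Node n1: branches {R4, R5, R6, R9, R13} → V_1 = 2.311
Node n2: branches {R1, R9, R10, R11, R12, Iprobe} → V_2 = 24.16
Node n3: branches {R2, R7} → V_3 = -1.978
Node n4: branches {R5, R7, R8, R10, R12, Iprobe} → V_4 = -6.223
Node n5: branches {R1, R13} → V_5 = 24.11
Node n6: branches {R3, R4, R11} → V_6 = 1.589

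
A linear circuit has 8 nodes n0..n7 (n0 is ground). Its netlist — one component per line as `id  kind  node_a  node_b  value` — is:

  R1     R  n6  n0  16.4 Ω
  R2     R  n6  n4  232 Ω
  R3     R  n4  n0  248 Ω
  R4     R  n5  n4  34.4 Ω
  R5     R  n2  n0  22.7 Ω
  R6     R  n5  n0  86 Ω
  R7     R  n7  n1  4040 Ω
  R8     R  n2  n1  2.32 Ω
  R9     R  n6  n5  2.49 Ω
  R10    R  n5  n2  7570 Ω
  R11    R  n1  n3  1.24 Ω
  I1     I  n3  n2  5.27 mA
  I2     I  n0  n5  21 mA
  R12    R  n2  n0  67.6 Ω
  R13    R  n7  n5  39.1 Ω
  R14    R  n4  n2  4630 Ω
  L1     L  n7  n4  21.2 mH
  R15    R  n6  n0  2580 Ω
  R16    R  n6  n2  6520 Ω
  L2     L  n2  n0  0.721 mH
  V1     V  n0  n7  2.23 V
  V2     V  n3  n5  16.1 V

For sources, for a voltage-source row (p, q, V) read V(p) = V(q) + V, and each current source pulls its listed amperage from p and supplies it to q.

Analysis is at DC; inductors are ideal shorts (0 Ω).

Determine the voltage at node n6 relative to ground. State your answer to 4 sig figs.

-9.887 V

MNA unknowns: 7 node voltages V₁..V_7 plus 4 source currents (L1, L2, V1, V2)
R1: Y=0.06098 on G[6,0]
R2: Y=0.004310 on G[6,4]
R3: Y=0.004032 on G[4,0]
R4: Y=0.02907 on G[5,4]
R5: Y=0.04405 on G[2,0]
R6: Y=0.01163 on G[5,0]
R7: Y=0.0002475 on G[7,1]
R8: Y=0.4310 on G[2,1]
R9: Y=0.4016 on G[6,5]
R10: Y=0.0001321 on G[5,2]
R11: Y=0.8065 on G[1,3]
I1: z[3]−=0.00527, z[2]+=0.00527
I2: z[0]−=0.021, z[5]+=0.021
R12: Y=0.01479 on G[2,0]
R13: Y=0.02558 on G[7,5]
R14: Y=0.0002160 on G[4,2]
L1: row V7−V4=0, i_L1 at 7,4
R15: Y=0.0003876 on G[6,0]
R16: Y=0.0001534 on G[6,2]
L2: row V2−V0=0, i_L2 at 2,0
V1: row V0−V7=2.23, i_V1 at 0,7
V2: row V3−V5=16.1, i_V2 at 3,5
solve → V1=3.008, V2=0.000, V3=4.617, V4=-2.230, V5=-11.48, V6=-9.887, V7=-2.230
aux → i_L1=0.2925, i_L2=1.298, i_V1=0.5279, i_V2=-1.303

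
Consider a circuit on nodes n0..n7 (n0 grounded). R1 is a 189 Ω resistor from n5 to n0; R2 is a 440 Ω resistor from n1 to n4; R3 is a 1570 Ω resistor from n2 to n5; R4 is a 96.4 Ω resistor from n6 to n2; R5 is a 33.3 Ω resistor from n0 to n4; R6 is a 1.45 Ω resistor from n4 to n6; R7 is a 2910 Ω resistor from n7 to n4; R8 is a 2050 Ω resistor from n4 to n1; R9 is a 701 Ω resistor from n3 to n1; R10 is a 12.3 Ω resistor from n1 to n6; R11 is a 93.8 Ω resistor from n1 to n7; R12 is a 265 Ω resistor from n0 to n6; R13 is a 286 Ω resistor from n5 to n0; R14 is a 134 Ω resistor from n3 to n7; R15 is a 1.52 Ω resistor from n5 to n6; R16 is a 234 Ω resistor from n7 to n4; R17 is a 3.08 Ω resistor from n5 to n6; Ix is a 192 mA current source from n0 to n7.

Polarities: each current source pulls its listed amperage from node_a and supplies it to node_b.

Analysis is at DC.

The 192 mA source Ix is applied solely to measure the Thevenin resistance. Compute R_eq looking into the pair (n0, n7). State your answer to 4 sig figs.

R_eq = 90.35 Ω

MNA unknowns: 7 node voltages V₁..V_7
R1: Y=0.005291 on G[5,0]
R2: Y=0.002273 on G[1,4]
R3: Y=0.0006369 on G[2,5]
R4: Y=0.01037 on G[6,2]
R5: Y=0.03003 on G[0,4]
R6: Y=0.6897 on G[4,6]
R7: Y=0.0003436 on G[7,4]
R8: Y=0.0004878 on G[4,1]
R9: Y=0.001427 on G[3,1]
R10: Y=0.08130 on G[1,6]
R11: Y=0.01066 on G[1,7]
R12: Y=0.003774 on G[0,6]
R13: Y=0.003497 on G[5,0]
R14: Y=0.007463 on G[3,7]
R15: Y=0.6579 on G[5,6]
R16: Y=0.004274 on G[7,4]
R17: Y=0.3247 on G[5,6]
Ix: z[0]−=0.192, z[7]+=0.192
solve → V1=6.163, V2=4.586, V3=15.55, V4=4.486, V5=4.548, V6=4.589, V7=17.35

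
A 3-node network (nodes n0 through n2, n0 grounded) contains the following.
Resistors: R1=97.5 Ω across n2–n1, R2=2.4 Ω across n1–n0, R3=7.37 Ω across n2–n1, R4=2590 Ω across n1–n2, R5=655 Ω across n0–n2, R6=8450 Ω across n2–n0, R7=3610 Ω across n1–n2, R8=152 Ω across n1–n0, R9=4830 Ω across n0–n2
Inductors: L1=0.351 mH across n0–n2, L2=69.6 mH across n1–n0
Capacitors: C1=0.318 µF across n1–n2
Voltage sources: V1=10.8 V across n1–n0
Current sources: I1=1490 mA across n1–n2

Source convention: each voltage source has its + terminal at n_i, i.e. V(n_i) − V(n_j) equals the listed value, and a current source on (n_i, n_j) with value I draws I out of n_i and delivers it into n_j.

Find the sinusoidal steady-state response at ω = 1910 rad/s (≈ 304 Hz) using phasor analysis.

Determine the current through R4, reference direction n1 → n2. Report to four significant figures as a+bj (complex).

Apply KCL at each of the 2 non-ground nodes and solve the resulting linear system.
Node n1: branches {R1, R2, R3, R4, C1, R7, R8, L2, V1, I1} → V_1 = 10.80+0.000j
Node n2: branches {R1, R3, R4, R5, R6, L1, C1, R7, R9, I1} → V_2 = 0.1989+2.041j
Source currents: i(V1)=-7.616+0.3741j

0.004093-0.0007882j A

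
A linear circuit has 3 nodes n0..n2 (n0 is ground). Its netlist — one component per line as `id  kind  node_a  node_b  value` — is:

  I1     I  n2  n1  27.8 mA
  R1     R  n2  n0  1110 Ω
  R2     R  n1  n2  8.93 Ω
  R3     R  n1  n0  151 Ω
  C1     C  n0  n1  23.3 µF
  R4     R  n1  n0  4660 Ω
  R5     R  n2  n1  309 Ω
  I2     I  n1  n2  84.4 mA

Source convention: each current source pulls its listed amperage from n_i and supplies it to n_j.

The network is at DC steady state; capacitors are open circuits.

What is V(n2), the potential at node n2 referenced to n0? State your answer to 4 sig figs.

0.4311 V

Apply KCL at each of the 2 non-ground nodes and solve the resulting linear system.
Node n1: branches {I1, R2, R3, C1, R4, R5, I2} → V_1 = -0.05680
Node n2: branches {I1, R1, R2, R5, I2} → V_2 = 0.4311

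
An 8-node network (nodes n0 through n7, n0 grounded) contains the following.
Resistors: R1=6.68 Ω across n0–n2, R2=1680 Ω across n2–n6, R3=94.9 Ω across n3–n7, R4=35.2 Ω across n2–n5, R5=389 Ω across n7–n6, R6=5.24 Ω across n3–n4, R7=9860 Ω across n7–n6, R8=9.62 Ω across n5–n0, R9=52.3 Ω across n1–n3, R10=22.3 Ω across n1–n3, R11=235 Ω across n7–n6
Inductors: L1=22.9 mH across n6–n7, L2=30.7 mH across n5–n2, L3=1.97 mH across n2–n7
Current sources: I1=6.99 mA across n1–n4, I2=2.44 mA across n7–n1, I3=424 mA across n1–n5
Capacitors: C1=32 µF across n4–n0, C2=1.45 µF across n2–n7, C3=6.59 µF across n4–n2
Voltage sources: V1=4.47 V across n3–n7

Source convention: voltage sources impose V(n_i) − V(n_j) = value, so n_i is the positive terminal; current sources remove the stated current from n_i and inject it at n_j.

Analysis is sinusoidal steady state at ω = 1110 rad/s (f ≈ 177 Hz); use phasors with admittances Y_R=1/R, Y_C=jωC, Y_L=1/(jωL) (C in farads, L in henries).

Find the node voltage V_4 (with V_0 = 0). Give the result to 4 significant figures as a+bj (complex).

Element admittances at ω=1110 rad/s:
  Y(R1) = 0.1497+0.000j S between n0,n2
  Y(L1) = 0.000-0.03934j S between n6,n7
  Y(L2) = 0.000-0.02935j S between n5,n2
  I1: injects 0.00699 A into n4 (from n1)
  Y(R2) = 0.0005952+0.000j S between n2,n6
  I2: injects 0.00244 A into n1 (from n7)
  Y(C1) = 0.000+0.03552j S between n4,n0
  Y(L3) = 0.000-0.4573j S between n2,n7
  Y(R3) = 0.01054+0.000j S between n3,n7
  I3: injects 0.424 A into n5 (from n1)
  Y(R4) = 0.02841+0.000j S between n2,n5
  Y(R5) = 0.002571+0.000j S between n7,n6
  Y(R6) = 0.1908+0.000j S between n3,n4
  Y(R7) = 0.0001014+0.000j S between n7,n6
  Y(R8) = 0.1040+0.000j S between n5,n0
  Y(R9) = 0.01912+0.000j S between n1,n3
  Y(R10) = 0.04484+0.000j S between n1,n3
  Y(C2) = 0.000+0.001610j S between n2,n7
  Y(C3) = 0.000+0.007315j S between n4,n2
  Y(R11) = 0.004255+0.000j S between n7,n6
  V1: constraint V(n3)−V(n7) = 4.47
Assemble and solve the 8×8 MNA system:
  V(n1)=-4.265-2.173j  V(n2)=-2.249-1.006j  V(n3)=2.435-2.173j  V(n4)=1.907-2.687j  V(n5)=2.321+0.7973j  V(n6)=-2.053-2.173j  V(n7)=-2.035-2.173j
  i(V1)=-0.5764-0.09812j

1.907-2.687j V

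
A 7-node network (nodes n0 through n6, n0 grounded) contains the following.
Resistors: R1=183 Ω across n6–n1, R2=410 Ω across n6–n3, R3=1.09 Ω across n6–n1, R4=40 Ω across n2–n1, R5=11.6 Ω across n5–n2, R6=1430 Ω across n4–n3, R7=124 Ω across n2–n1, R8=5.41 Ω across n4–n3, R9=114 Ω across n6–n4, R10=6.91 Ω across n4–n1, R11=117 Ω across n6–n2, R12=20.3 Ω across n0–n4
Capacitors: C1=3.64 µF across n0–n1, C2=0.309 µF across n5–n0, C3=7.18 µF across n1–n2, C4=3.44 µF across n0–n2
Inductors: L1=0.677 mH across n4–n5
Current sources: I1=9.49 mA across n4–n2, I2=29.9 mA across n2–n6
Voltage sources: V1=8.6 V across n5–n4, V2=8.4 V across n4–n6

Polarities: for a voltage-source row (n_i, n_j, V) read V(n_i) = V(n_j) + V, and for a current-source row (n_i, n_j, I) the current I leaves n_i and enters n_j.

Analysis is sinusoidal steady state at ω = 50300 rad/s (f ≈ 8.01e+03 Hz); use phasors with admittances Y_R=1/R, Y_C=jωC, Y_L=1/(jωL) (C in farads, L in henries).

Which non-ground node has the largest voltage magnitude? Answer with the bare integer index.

Apply KCL at each of the 6 non-ground nodes and solve the resulting linear system.
Node n1: branches {R1, R3, C1, R4, R7, R10, C3} → V_1 = -1.248+1.890j
Node n2: branches {R4, R5, I1, R7, C3, C4, I2, R11} → V_2 = -0.2875-0.7734j
Node n3: branches {R2, R6, R8} → V_3 = 4.650+1.433j
Node n4: branches {L1, R6, I1, R8, R9, R10, R12, V1, V2} → V_4 = 4.759+1.433j
Node n5: branches {L1, C2, R5, V1} → V_5 = 13.36+1.433j
Node n6: branches {R1, R2, R3, R9, I2, R11, V2} → V_6 = -3.641+1.433j
Source currents: i(V1)=-1.154-0.1453j, i(V2)=-2.361-0.4024j

5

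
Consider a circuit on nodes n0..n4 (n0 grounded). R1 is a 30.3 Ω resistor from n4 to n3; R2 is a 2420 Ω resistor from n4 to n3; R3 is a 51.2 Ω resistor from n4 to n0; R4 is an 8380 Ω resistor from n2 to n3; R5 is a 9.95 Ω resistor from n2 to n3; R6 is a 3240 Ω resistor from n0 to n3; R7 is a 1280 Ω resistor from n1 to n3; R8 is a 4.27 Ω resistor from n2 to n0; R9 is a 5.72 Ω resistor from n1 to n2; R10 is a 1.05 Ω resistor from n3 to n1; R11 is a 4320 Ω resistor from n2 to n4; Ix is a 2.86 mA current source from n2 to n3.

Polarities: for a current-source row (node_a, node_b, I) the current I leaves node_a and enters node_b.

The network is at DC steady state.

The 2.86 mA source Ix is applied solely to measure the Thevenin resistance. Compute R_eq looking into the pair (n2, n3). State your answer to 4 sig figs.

R_eq = 3.840 Ω

MNA unknowns: 4 node voltages V₁..V_4
R1: Y=0.03300 on G[4,3]
R2: Y=0.0004132 on G[4,3]
R3: Y=0.01953 on G[4,0]
R4: Y=0.0001193 on G[2,3]
R5: Y=0.1005 on G[2,3]
R6: Y=0.0003086 on G[0,3]
R7: Y=0.0007813 on G[1,3]
R8: Y=0.2342 on G[2,0]
R9: Y=0.1748 on G[1,2]
R10: Y=0.9524 on G[3,1]
R11: Y=0.0002315 on G[2,4]
Ix: z[2]−=0.00286, z[3]+=0.00286
solve → V1=0.008720, V2=-0.0005597, V3=0.01042, V4=0.006546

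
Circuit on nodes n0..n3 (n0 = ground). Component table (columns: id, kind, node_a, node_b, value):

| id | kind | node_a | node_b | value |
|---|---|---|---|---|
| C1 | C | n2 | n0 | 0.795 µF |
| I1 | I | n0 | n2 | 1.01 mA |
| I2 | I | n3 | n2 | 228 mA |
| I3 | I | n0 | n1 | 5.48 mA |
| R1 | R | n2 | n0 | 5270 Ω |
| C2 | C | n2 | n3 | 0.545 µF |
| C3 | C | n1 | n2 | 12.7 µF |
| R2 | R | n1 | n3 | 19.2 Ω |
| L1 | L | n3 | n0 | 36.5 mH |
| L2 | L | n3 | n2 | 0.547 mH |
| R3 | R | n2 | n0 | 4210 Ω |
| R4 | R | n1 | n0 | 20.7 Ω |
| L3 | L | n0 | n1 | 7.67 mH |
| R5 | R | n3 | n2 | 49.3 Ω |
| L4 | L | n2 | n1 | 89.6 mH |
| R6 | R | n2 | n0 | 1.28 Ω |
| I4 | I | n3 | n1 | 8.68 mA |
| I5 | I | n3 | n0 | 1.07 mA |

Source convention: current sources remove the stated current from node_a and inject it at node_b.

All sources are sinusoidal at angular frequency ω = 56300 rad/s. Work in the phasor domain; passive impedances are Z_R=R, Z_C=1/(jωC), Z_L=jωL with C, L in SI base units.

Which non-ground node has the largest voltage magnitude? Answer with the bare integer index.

Element admittances at ω=56300 rad/s:
  Y(C1) = 0.000+0.04476j S between n2,n0
  I1: injects 0.00101 A into n2 (from n0)
  I2: injects 0.228 A into n2 (from n3)
  I3: injects 0.00548 A into n1 (from n0)
  Y(R1) = 0.0001898+0.000j S between n2,n0
  Y(C2) = 0.000+0.03068j S between n2,n3
  Y(C3) = 0.000+0.7150j S between n1,n2
  Y(R2) = 0.05208+0.000j S between n1,n3
  Y(L1) = 0.000-0.0004866j S between n3,n0
  Y(L2) = 0.000-0.03247j S between n3,n2
  Y(R3) = 0.0002375+0.000j S between n2,n0
  Y(R4) = 0.04831+0.000j S between n1,n0
  Y(L3) = 0.000-0.002316j S between n0,n1
  Y(R5) = 0.02028+0.000j S between n3,n2
  Y(L4) = 0.000-0.0001982j S between n2,n1
  Y(R6) = 0.7812+0.000j S between n2,n0
  I4: injects 0.00868 A into n1 (from n3)
  I5: injects 0.00107 A into n0 (from n3)
Assemble and solve the 3×3 MNA system:
  V(n1)=-0.01921+0.2035j  V(n2)=0.006632-0.01506j  V(n3)=-3.299+0.03834j

3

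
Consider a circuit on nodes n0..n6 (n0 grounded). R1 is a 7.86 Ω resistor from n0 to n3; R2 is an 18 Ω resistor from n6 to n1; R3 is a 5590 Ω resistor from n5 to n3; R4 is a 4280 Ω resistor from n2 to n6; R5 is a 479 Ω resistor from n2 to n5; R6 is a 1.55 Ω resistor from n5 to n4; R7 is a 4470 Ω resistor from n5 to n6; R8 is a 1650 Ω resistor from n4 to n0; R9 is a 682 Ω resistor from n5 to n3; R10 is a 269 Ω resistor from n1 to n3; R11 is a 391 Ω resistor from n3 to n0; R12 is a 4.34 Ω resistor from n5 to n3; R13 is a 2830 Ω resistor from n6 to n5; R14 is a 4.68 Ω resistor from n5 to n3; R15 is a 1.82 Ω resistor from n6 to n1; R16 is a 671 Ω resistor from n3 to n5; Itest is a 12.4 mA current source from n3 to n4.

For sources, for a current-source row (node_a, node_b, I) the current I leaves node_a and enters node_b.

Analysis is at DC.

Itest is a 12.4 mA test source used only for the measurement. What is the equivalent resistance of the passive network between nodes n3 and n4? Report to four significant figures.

R_eq = 3.774 Ω

Apply KCL at each of the 6 non-ground nodes and solve the resulting linear system.
Node n1: branches {R2, R10, R15} → V_1 = 0.004605
Node n2: branches {R4, R5} → V_2 = 0.02511
Node n3: branches {R1, R3, R9, R10, R11, R12, R14, R16, Itest} → V_3 = -0.0002175
Node n4: branches {R6, R8, Itest} → V_4 = 0.04658
Node n5: branches {R3, R5, R6, R7, R9, R12, R13, R14, R16} → V_5 = 0.02741
Node n6: branches {R2, R4, R7, R13, R15} → V_6 = 0.004634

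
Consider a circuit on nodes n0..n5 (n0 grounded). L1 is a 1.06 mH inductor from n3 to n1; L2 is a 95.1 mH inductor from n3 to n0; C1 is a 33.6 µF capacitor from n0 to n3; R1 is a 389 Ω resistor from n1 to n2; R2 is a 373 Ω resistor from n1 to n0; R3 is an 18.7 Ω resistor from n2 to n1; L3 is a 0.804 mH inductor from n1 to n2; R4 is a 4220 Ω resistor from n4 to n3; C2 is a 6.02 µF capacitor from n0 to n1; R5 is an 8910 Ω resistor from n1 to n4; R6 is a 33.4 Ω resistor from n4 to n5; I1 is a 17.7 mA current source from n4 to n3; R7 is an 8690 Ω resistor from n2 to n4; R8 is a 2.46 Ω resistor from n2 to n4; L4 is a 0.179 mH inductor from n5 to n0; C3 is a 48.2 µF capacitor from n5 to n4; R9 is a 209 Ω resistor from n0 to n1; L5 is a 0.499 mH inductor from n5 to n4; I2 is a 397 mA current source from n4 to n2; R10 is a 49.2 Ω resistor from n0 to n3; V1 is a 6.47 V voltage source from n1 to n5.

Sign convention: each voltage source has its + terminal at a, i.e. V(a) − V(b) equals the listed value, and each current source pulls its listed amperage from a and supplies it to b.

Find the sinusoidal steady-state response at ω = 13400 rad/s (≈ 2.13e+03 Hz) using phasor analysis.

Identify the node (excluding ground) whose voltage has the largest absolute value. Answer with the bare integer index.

1

Element admittances at ω=13400 rad/s:
  Y(L1) = 0.000-0.07040j S between n3,n1
  Y(L2) = 0.000-0.0007847j S between n3,n0
  Y(C1) = 0.000+0.4502j S between n0,n3
  Y(R1) = 0.002571+0.000j S between n1,n2
  Y(R2) = 0.002681+0.000j S between n1,n0
  Y(R3) = 0.05348+0.000j S between n2,n1
  Y(L3) = 0.000-0.09282j S between n1,n2
  Y(R4) = 0.0002370+0.000j S between n4,n3
  Y(C2) = 0.000+0.08067j S between n0,n1
  Y(R5) = 0.0001122+0.000j S between n1,n4
  Y(R6) = 0.02994+0.000j S between n4,n5
  I1: injects 0.0177 A into n3 (from n4)
  Y(R7) = 0.0001151+0.000j S between n2,n4
  Y(R8) = 0.4065+0.000j S between n2,n4
  Y(L4) = 0.000-0.4169j S between n5,n0
  Y(C3) = 0.000+0.6459j S between n5,n4
  Y(R9) = 0.004785+0.000j S between n0,n1
  Y(L5) = 0.000-0.1496j S between n5,n4
  I2: injects 0.397 A into n2 (from n4)
  Y(R10) = 0.02033+0.000j S between n0,n3
  V1: constraint V(n1)−V(n5) = 6.47
Assemble and solve the 6×6 MNA system:
  V(n1)=6.424-0.1753j  V(n2)=1.360-2.000j  V(n3)=-1.190-0.07821j  V(n4)=-0.7312-1.095j  V(n5)=-0.04642-0.1753j
  i(V1)=-0.5092+0.3868j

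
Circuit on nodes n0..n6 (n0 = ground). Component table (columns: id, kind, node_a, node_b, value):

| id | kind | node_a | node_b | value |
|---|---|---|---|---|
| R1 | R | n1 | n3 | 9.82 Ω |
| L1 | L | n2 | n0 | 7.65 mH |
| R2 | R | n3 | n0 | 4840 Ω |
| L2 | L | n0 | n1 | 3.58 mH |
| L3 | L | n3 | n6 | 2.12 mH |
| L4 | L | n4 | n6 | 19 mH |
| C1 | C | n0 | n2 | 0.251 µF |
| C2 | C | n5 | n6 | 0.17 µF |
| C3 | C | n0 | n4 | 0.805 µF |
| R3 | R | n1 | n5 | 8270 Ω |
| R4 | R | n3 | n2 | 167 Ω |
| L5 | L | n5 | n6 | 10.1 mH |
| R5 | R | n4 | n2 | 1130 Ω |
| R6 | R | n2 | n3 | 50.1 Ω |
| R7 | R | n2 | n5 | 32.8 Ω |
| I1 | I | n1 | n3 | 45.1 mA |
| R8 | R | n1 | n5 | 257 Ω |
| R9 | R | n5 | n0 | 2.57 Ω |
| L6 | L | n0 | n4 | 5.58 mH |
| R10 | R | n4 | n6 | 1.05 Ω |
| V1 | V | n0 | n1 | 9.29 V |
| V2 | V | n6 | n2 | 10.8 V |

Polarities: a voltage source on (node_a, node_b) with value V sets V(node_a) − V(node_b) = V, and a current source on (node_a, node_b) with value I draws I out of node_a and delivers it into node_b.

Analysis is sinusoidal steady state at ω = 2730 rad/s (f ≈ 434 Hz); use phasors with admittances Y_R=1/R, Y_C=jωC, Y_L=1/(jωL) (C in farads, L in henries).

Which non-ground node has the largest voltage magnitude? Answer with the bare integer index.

MNA unknowns: 6 node voltages V₁..V_6 plus 2 source currents (V1, V2)
R1: Y=0.1018+0.000j on G[1,3]
L1: Y=0.000-0.04788j on G[2,0]
R2: Y=0.0002066+0.000j on G[3,0]
L2: Y=0.000-0.1023j on G[0,1]
L3: Y=0.000-0.1728j on G[3,6]
L4: Y=0.000-0.01928j on G[4,6]
C1: Y=0.000+0.0006852j on G[0,2]
C2: Y=0.000+0.0004641j on G[5,6]
C3: Y=0.000+0.002198j on G[0,4]
R3: Y=0.0001209+0.000j on G[1,5]
R4: Y=0.005988+0.000j on G[3,2]
L5: Y=0.000-0.03627j on G[5,6]
R5: Y=0.0008850+0.000j on G[4,2]
R6: Y=0.01996+0.000j on G[2,3]
R7: Y=0.03049+0.000j on G[2,5]
I1: z[1]−=0.0451, z[3]+=0.0451
R8: Y=0.003891+0.000j on G[1,5]
R9: Y=0.3891+0.000j on G[5,0]
L6: Y=0.000-0.06565j on G[0,4]
R10: Y=0.9524+0.000j on G[4,6]
V1: row V0−V1=9.29, i_V1 at 0,1
V2: row V6−V2=10.8, i_V2 at 6,2
solve → V1=-9.290+0.000j, V2=-11.33-1.166j, V3=-4.093-5.050j, V4=-0.4574-1.195j, V5=-0.9914-0.1231j, V6=-0.5275-1.166j
aux → i_V1=-0.5174+1.465j, i_V2=-0.5675+0.6036j

2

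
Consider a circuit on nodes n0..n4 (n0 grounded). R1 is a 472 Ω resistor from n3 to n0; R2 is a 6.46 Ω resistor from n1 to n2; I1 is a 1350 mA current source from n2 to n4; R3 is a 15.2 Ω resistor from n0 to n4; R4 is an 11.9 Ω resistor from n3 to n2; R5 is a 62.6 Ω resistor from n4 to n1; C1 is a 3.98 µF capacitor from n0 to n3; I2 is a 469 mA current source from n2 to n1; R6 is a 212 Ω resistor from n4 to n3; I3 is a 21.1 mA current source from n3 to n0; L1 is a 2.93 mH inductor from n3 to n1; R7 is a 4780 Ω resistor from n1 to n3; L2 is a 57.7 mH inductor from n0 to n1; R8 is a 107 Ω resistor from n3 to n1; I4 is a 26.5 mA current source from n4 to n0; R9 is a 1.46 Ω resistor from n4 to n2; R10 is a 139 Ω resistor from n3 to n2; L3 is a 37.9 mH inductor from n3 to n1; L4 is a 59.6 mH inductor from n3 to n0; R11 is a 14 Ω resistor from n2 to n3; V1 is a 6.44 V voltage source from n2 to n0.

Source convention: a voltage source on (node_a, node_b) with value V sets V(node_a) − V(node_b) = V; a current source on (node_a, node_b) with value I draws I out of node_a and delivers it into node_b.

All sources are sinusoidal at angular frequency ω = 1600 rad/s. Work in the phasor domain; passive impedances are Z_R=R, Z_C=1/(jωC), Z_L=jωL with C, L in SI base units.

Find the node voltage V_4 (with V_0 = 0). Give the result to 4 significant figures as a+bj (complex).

7.644+0.01637j V

Apply KCL at each of the 4 non-ground nodes and solve the resulting linear system.
Node n1: branches {R2, R5, I2, L1, R7, L2, R8, L3} → V_1 = 7.908+0.8344j
Node n2: branches {R2, I1, R4, I2, R9, R10, R11, V1} → V_2 = 6.440+0.000j
Node n3: branches {R1, R4, C1, R6, I3, L1, R7, R8, R10, L3, L4, R11} → V_3 = 7.621-0.1482j
Node n4: branches {I1, R3, R5, R6, I4, R9} → V_4 = 7.644+0.01637j
Source currents: i(V1)=-0.5751+0.1163j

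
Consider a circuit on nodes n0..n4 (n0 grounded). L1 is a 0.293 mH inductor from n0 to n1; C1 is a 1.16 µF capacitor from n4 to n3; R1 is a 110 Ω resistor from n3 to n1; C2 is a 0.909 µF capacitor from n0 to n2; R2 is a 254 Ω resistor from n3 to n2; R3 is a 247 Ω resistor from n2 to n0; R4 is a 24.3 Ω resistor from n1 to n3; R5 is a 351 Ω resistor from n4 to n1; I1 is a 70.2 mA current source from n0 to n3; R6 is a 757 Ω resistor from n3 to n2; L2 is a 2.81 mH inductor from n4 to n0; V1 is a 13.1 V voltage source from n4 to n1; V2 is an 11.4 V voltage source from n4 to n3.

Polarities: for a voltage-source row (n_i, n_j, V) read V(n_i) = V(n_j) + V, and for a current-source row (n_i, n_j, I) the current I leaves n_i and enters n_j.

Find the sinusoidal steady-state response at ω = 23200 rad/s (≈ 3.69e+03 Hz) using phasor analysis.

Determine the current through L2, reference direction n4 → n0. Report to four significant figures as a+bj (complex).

0.006456-0.1822j A

Apply KCL at each of the 4 non-ground nodes and solve the resulting linear system.
Node n1: branches {L1, R1, R4, R5, V1} → V_1 = -1.221+0.4209j
Node n2: branches {C2, R2, R3, R6} → V_2 = 0.1319-0.06112j
Node n3: branches {C1, R1, R2, R4, I1, R6, V2} → V_3 = 0.4786+0.4209j
Node n4: branches {C1, R5, L2, V1, V2} → V_4 = 11.88+0.4209j
Source currents: i(V1)=-0.06081+0.1797j, i(V2)=0.01704-0.3043j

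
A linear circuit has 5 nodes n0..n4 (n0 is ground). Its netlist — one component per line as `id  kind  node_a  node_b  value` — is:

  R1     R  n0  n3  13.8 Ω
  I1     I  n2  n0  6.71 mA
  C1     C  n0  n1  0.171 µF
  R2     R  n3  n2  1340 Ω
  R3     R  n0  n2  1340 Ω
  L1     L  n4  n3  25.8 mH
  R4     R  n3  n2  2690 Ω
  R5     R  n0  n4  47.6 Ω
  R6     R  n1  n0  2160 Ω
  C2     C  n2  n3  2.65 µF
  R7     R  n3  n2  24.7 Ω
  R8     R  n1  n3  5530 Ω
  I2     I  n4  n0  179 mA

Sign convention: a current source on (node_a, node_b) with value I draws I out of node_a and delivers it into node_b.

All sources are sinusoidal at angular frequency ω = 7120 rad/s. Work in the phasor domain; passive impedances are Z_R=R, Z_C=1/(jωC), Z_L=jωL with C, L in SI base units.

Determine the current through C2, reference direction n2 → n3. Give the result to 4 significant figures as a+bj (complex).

-0.0009210-0.002487j A

MNA unknowns: 4 node voltages V₁..V_4
R1: Y=0.07246+0.000j on G[0,3]
I1: z[2]−=0.00671, z[0]+=0.00671
C1: Y=0.000+0.001218j on G[0,1]
R2: Y=0.0007463+0.000j on G[3,2]
R3: Y=0.0007463+0.000j on G[0,2]
L1: Y=0.000-0.005444j on G[4,3]
R4: Y=0.0003717+0.000j on G[3,2]
R5: Y=0.02101+0.000j on G[0,4]
R6: Y=0.0004630+0.000j on G[1,0]
C2: Y=0.000+0.01887j on G[2,3]
R7: Y=0.04049+0.000j on G[3,2]
R8: Y=0.0001808+0.000j on G[1,3]
I2: z[4]−=0.179, z[0]+=0.179
solve → V1=0.04825+0.06674j, V2=-0.4093+0.6113j, V3=-0.2775+0.5625j, V4=-7.865-1.966j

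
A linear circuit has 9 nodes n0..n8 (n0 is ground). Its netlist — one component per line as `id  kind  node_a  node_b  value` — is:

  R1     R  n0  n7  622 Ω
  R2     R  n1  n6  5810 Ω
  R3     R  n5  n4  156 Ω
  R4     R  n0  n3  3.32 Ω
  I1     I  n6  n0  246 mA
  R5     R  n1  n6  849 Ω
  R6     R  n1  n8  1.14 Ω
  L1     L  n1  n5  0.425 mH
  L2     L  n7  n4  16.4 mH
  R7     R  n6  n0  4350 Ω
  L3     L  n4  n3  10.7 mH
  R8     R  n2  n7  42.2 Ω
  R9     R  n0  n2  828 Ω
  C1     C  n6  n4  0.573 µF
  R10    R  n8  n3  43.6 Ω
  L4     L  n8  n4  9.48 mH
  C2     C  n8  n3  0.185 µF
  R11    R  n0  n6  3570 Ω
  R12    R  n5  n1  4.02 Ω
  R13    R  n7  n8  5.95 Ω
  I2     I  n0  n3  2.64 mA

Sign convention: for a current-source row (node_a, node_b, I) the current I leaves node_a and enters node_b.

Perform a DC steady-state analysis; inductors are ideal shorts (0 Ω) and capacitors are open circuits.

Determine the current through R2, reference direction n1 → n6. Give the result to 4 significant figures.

Apply KCL at each of the 8 non-ground nodes and solve the resulting linear system.
Node n1: branches {R2, R5, R6, L1, R12} → V_1 = -0.7795
Node n2: branches {R8, R9} → V_2 = -0.5497
Node n3: branches {R4, L3, R10, C2, I2} → V_3 = -0.5778
Node n4: branches {R3, L2, L3, C1, L4} → V_4 = -0.5778
Node n5: branches {R3, L1, R12} → V_5 = -0.7795
Node n6: branches {R2, I1, R5, R7, C1, R11} → V_6 = -132.8
Node n7: branches {R1, L2, R8, R13} → V_7 = -0.5778
Node n8: branches {R6, R10, L4, C2, R13} → V_8 = -0.5778
Source currents: i(L1)=-0.001293, i(L2)=0.001593, i(L3)=-0.1767, i(L4)=-0.1770

0.02273 A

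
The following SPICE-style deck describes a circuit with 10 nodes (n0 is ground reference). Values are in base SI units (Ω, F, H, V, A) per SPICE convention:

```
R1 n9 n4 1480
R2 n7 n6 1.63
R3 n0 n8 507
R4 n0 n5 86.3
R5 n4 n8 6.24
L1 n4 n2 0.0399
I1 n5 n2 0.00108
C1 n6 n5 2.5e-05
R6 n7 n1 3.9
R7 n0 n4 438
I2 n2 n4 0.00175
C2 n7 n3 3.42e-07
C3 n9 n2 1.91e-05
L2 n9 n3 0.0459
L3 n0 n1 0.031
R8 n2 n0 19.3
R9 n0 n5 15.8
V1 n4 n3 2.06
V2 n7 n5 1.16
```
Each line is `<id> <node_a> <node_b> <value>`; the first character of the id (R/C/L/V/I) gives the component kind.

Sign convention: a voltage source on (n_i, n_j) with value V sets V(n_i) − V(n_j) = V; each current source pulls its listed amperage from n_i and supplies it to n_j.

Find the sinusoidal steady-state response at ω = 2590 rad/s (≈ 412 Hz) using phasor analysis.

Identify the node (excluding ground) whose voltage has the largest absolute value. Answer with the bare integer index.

MNA unknowns: 9 node voltages V₁..V_9 plus 2 source currents (V1, V2)
R1: Y=0.0006757+0.000j on G[9,4]
R2: Y=0.6135+0.000j on G[7,6]
R3: Y=0.001972+0.000j on G[0,8]
R4: Y=0.01159+0.000j on G[0,5]
R5: Y=0.1603+0.000j on G[4,8]
L1: Y=0.000-0.009677j on G[4,2]
I1: z[5]−=0.00108, z[2]+=0.00108
C1: Y=0.000+0.06475j on G[6,5]
R6: Y=0.2564+0.000j on G[7,1]
R7: Y=0.002283+0.000j on G[0,4]
I2: z[2]−=0.00175, z[4]+=0.00175
C2: Y=0.000+0.0008858j on G[7,3]
C3: Y=0.000+0.04947j on G[9,2]
L2: Y=0.000-0.008412j on G[9,3]
L3: Y=0.000-0.01245j on G[0,1]
R8: Y=0.05181+0.000j on G[2,0]
R9: Y=0.06329+0.000j on G[0,5]
V1: row V4−V3=2.06, i_V1 at 4,3
V2: row V7−V5=1.16, i_V2 at 7,5
solve → V1=1.103+0.2099j, V2=-0.05449+0.04676j, V3=-1.189-0.09049j, V4=0.8707-0.09049j, V5=-0.04642+0.1563j, V6=1.101+0.03521j, V7=1.114+0.1563j, V8=0.8602-0.08939j, V9=0.1755+0.06344j
aux → i_V1=-0.001076+0.009440j, i_V2=-0.01024-0.06258j

3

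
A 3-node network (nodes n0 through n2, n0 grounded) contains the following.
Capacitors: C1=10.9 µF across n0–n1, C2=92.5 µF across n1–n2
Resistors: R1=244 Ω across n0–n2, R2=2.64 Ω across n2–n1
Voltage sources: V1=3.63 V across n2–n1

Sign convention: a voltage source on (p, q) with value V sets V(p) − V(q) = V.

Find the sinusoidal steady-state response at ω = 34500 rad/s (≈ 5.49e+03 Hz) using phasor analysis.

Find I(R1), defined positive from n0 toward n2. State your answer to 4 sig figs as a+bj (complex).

Apply KCL at each of the 2 non-ground nodes and solve the resulting linear system.
Node n1: branches {C1, C2, R2, V1} → V_1 = -0.0004311+0.03956j
Node n2: branches {R1, C2, R2, V1} → V_2 = 3.630+0.03956j
Source currents: i(V1)=-1.390-11.58j

-0.01488-0.0001621j A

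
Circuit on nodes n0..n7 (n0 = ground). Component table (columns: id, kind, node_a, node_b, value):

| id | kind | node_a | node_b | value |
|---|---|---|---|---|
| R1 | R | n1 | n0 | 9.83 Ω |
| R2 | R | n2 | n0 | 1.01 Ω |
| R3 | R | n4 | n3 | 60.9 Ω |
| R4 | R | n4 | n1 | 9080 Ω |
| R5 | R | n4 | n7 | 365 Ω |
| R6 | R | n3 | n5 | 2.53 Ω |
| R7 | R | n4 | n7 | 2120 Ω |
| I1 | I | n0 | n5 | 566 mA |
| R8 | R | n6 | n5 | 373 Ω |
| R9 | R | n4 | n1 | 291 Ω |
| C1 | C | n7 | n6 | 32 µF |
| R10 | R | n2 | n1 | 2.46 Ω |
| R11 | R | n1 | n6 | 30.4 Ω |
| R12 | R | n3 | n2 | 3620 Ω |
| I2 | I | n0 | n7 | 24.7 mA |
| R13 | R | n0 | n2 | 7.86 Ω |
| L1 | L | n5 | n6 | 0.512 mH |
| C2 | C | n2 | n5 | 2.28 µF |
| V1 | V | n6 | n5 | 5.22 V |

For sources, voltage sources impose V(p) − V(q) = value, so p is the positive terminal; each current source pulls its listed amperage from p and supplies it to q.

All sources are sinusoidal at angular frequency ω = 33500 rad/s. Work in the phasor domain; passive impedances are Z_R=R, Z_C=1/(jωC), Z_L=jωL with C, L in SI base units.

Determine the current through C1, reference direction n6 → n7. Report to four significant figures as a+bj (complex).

-0.009466-0.002226j A

Apply KCL at each of the 7 non-ground nodes and solve the resulting linear system.
Node n1: branches {R1, R4, R9, R10, R11} → V_1 = 0.8248-0.2856j
Node n2: branches {R2, R10, R12, R13, C2} → V_2 = 0.4536+0.02601j
Node n3: branches {R3, R6, R12} → V_3 = 2.527-4.596j
Node n4: branches {R3, R4, R5, R7, R9} → V_4 = 2.988-3.942j
Node n5: branches {R6, I1, R8, L1, C2, V1} → V_5 = 2.509-4.626j
Node n6: branches {R8, C1, R11, L1, V1} → V_6 = 7.729-4.626j
Node n7: branches {R5, R7, C1, I2} → V_7 = 7.731-4.635j
Source currents: i(V1)=-0.2317+0.4493j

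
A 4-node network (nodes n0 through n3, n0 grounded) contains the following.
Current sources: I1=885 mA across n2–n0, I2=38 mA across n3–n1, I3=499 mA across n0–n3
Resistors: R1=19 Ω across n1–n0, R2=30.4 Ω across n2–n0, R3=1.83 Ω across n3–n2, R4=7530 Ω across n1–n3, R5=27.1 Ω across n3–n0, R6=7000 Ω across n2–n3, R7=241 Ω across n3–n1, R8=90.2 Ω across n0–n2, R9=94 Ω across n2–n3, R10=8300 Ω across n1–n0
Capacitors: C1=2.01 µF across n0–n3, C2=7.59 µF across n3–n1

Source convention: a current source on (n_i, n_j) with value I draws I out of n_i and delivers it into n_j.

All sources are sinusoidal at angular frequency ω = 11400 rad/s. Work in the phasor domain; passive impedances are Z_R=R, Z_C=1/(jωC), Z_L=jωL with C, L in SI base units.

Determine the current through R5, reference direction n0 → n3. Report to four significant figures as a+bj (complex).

Apply KCL at each of the 3 non-ground nodes and solve the resulting linear system.
Node n1: branches {R1, R4, I2, R7, C2, R10} → V_1 = -2.021-0.5541j
Node n2: branches {I1, R2, R3, R6, R8, R9} → V_2 = -3.734+1.016j
Node n3: branches {R3, C1, R4, R5, R6, I2, R7, C2, R9, I3} → V_3 = -2.440+1.096j

0.09005-0.04046j A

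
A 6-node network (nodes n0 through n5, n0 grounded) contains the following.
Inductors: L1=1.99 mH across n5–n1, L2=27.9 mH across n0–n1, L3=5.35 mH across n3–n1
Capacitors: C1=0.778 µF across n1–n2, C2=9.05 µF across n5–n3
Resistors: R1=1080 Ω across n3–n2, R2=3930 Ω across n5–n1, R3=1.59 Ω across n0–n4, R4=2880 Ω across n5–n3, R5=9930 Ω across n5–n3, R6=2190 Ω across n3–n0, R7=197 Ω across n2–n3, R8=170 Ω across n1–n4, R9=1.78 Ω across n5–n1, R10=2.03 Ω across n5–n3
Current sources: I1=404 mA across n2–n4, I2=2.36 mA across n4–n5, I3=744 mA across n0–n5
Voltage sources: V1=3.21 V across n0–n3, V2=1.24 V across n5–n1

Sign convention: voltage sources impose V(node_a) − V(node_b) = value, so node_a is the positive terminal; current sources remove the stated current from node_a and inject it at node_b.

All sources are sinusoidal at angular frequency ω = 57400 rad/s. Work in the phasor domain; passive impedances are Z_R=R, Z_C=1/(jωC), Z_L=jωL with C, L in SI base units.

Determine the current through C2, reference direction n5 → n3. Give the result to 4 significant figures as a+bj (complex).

Element admittances at ω=57400 rad/s:
  Y(L1) = 0.000-0.008755j S between n5,n1
  Y(C1) = 0.000+0.04466j S between n1,n2
  Y(R1) = 0.0009259+0.000j S between n3,n2
  Y(R2) = 0.0002545+0.000j S between n5,n1
  Y(R3) = 0.6289+0.000j S between n0,n4
  Y(R4) = 0.0003472+0.000j S between n5,n3
  Y(C2) = 0.000+0.5195j S between n5,n3
  Y(R5) = 0.0001007+0.000j S between n5,n3
  Y(R6) = 0.0004566+0.000j S between n3,n0
  I1: injects 0.404 A into n4 (from n2)
  Y(R7) = 0.005076+0.000j S between n2,n3
  Y(R8) = 0.005882+0.000j S between n1,n4
  I2: injects 0.00236 A into n5 (from n4)
  Y(L2) = 0.000-0.0006244j S between n0,n1
  Y(L3) = 0.000-0.003256j S between n3,n1
  I3: injects 0.744 A into n5 (from n0)
  Y(R9) = 0.5618+0.000j S between n5,n1
  Y(R10) = 0.4926+0.000j S between n5,n3
  V1: constraint V(n0)−V(n3) = 3.21
  V2: constraint V(n5)−V(n1) = 1.24
Assemble and solve the 7×7 MNA system:
  V(n1)=-4.134-0.4400j  V(n2)=-5.254+8.332j  V(n3)=-3.210+0.000j  V(n4)=0.5944-0.004077j  V(n5)=-2.894-0.4400j
  i(V1)=-0.3719+1.736e-05j  i(V2)=-0.3347+0.06389j

0.2286+0.1639j A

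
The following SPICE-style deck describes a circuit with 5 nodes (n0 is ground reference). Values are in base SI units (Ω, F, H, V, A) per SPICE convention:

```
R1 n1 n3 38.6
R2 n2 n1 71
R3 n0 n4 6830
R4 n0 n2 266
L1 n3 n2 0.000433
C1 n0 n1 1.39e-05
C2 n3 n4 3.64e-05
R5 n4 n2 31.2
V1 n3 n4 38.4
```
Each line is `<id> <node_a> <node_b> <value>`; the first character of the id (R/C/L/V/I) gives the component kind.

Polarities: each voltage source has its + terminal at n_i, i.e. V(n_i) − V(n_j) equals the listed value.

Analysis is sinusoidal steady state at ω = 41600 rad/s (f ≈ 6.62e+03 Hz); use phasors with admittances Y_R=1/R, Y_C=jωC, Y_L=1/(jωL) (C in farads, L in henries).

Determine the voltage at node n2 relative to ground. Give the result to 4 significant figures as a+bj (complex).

-6.193-8.336j V

Apply KCL at each of the 4 non-ground nodes and solve the resulting linear system.
Node n1: branches {R1, R2, C1} → V_1 = 0.05277-0.04884j
Node n2: branches {R2, R4, L1, R5} → V_2 = -6.193-8.336j
Node n3: branches {R1, L1, C2, V1} → V_3 = 4.539+5.634j
Node n4: branches {R3, C2, R5, V1} → V_4 = -33.86+5.634j
Source currents: i(V1)=-0.8918-57.70j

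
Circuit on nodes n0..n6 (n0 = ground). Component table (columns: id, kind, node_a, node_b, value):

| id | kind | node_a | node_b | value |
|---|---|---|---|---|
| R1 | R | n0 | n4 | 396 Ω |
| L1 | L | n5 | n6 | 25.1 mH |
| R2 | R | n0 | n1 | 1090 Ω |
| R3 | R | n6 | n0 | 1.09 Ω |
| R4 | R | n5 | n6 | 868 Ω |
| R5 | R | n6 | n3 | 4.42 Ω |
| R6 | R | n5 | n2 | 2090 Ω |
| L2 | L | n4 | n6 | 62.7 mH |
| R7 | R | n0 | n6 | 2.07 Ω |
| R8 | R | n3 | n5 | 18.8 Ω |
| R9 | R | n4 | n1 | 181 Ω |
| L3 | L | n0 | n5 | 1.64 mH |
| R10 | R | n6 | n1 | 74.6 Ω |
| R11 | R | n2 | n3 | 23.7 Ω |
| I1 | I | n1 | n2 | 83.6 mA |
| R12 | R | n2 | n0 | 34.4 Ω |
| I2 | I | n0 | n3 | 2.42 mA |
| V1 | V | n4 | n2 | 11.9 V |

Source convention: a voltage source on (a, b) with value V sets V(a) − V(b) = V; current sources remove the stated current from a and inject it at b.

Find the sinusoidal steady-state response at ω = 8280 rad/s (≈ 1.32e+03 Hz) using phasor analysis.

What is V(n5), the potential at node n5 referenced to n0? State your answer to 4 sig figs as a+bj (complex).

Apply KCL at each of the 6 non-ground nodes and solve the resulting linear system.
Node n1: branches {R2, R9, R10, I1} → V_1 = -0.9777+0.07895j
Node n2: branches {R6, R11, I1, R12, V1} → V_2 = -0.2491+0.3043j
Node n3: branches {R5, R8, R11, I2} → V_3 = -0.03932+0.03264j
Node n4: branches {R1, L2, R9, V1} → V_4 = 11.65+0.3043j
Node n5: branches {L1, R4, R6, R8, L3} → V_5 = -0.03013-0.007833j
Node n6: branches {L1, R3, R4, R5, L2, R7, R10} → V_6 = -0.01306-0.008500j
Source currents: i(V1)=-0.09980+0.02045j

-0.03013-0.007833j V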